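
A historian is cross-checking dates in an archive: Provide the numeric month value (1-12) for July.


Calendar month order:
6. June
7. July <--
8. August
July is month number 7

7


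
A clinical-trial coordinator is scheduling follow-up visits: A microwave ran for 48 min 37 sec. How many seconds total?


Minutes: 48
Extra seconds: 37
Seconds per minute: 60
Minutes to seconds: 48 x 60 = 2880
Total: 2880 + 37 = 2917

2917


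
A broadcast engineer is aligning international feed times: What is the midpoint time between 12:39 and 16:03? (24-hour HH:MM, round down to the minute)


Start time: 12:39 = 759 minutes from midnight
End time: 16:03 = 963 minutes from midnight
Sum: 759 + 963 = 1722
Midpoint: 1722 / 2 = 861 minutes
Convert: 861 / 60 = 14 hours, 21 minutes
Result: 14:21

14:21


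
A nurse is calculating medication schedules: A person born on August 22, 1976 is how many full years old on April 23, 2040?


Birth: 1976-08-22
Reference: 2040-04-23
Year difference: 2040 - 1976 = 64
Has birthday (08-22) occurred by 04-23? No
Birthday not yet reached this year -> subtract 1
Age in full years: 63

63


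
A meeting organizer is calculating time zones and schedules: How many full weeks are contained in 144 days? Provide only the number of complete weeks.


Total days: 144
Days per week: 7
Division: 144 / 7 = 20 remainder 4
Complete weeks: 20
Remaining days: 4

20


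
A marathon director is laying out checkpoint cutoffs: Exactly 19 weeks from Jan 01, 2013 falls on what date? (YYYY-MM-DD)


Start: 2013-01-01
Weeks to add: 19
Convert to days: 19 x 7 = 133 days
Add 133 days to 2013-01-01
Result: 2013-05-14

2013-05-14


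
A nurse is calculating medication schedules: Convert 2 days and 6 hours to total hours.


Days: 2
Extra hours: 6
Hours per day: 24
Days to hours: 2 x 24 = 48
Total: 48 + 6 = 54

54


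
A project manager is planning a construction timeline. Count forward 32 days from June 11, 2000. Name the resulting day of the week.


Start: 2000-06-11 (Sunday)
Step 1 - find target date: add 32 days
  2000-06-11 + 32 days = 2000-07-13
Step 2 - day of week:
  32 mod 7 = 4
  Sunday + 4 days -> Thursday
Result: Thursday (2000-07-13)

Thursday


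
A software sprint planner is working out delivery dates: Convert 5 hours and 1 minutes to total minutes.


Hours: 5
Extra minutes: 1
Minutes per hour: 60
Hours to minutes: 5 x 60 = 300
Total: 300 + 1 = 301

301


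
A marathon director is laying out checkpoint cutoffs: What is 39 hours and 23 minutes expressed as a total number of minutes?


Hours: 39
Minutes: 23
Convert hours to minutes: 39 x 60 = 2340
Add remaining minutes: 2340 + 23 = 2363

2363


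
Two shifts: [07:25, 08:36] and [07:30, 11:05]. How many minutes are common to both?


Interval A: [445, 516] minutes from midnight
Interval B: [450, 665] minutes from midnight
Overlap start = max(445, 450) = 450
Overlap end = min(516, 665) = 516
Overlap = 516 - 450 = 66 minutes

66


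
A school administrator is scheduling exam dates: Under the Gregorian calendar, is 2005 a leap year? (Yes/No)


Year: 2005
Divisible by 4? 2005 / 4 = 501.25 -> No
Not divisible by 4, so NOT a leap year

No


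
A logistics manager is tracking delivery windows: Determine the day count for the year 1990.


Year: 1990
Check leap year rules:
Divisible by 4? No
1990 is not a leap year
Days: 365

365


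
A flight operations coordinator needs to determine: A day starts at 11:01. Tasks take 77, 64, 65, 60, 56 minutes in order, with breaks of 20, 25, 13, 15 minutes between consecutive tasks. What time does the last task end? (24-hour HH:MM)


Start: 11:01 = 661 min from midnight
  after task 1 (77 min): 12:18
  after break (20 min): 12:38
  after task 2 (64 min): 13:42
  after break (25 min): 14:07
  after task 3 (65 min): 15:12
  after break (13 min): 15:25
  after task 4 (60 min): 16:25
  after break (15 min): 16:40
  after task 5 (56 min): 17:36
Total elapsed: 395 minutes
End time: 17:36

17:36


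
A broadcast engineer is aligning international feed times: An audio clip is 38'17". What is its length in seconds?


Minutes: 38
Seconds: 17
Convert minutes to seconds: 38 x 60 = 2280
Add remaining seconds: 2280 + 17 = 2297

2297


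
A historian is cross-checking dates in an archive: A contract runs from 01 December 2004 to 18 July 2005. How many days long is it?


Start date: 2004-12-01
End date: 2005-07-18
Dec 2004: +31 days
Jan 2005: +31 days
Feb 2005: +28 days
... (5 more months)
Total: 229 days

229


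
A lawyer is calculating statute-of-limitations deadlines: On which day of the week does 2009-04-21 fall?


Date: 2009-04-21
January 1, 2009 is a Thursday
Day of year: 111
Offset from Jan 1: 110 days
110 mod 7 = 5
Result: Tuesday

Tuesday


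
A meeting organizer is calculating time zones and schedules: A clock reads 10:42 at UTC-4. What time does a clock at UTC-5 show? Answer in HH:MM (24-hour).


Local time: 10:42 at UTC-4 (offset -4h)
Target zone: UTC-5 (offset -5h)
Difference: -5 - (-4) = -1 hours
Calculation: 10 + (-1) = 9
Result: 09:42

09:42


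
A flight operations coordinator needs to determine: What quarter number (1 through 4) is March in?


Month: March (month 3)
Q1: January-March (months 1-3)
Q2: April-June (months 4-6)
Q3: July-September (months 7-9)
Q4: October-December (months 10-12)
Month 3 falls in Q1

1


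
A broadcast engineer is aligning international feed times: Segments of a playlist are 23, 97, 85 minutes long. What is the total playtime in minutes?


Durations: 23, 97, 85
Running sum: 23
+ 97 = 120
+ 85 = 205
Total duration: 205 minutes
That is 3 hours and 25 minutes

205


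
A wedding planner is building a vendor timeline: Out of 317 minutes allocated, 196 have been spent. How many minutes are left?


Total budget: 317 minutes
Time used: 196 minutes
Remaining: 317 - 196 = 121 minutes
Percent used: 61.8%
Percent remaining: 38.2%

121


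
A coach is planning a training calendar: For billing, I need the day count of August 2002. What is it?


Month: August
Year: 2002
August is a 31-day month
Total: 31 days

31


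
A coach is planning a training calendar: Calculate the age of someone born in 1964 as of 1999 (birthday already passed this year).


Birth year: 1964
Current year: 1999
Age = current year - birth year
Age = 1999 - 1964 = 35

35


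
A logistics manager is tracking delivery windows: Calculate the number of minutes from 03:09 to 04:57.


Start time: 03:09 = 189 minutes from midnight
End time: 04:57 = 297 minutes from midnight
Difference: 297 - 189 = 108 minutes
That is 1 hours and 48 minutes

108


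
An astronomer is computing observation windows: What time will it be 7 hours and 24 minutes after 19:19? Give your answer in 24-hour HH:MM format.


Start time: 19:19
Adding: 7 hours 24 minutes
Minutes: 19 + 24 = 43
Hours: 19 + 7 + 0 = 26
Hour wraparound: 26 mod 24 = 2
Result: 02:43

02:43


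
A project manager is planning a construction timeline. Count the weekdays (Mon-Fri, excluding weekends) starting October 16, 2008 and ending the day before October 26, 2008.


Start: 2008-10-16 (Thursday)
End (exclusive): 2008-10-26 (Sunday)
Total calendar days: 10
Full weeks: 10 // 7 = 1 -> 5 weekdays
Remaining 3 days starting on Thursday:
  Thu(w), Fri(w), Sat(-) -> 2 weekdays
Total business days: 5 + 2 = 7

7


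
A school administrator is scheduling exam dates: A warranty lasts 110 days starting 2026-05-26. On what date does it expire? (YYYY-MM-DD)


Start: 2026-05-26
Adding 110 days
Days remaining in May: 5
After May: 105 days still to add
June 2026: 30 days, 75 remaining
July 2026: 31 days, 44 remaining
August 2026: 31 days, 13 remaining
September 2026 has 30 days, need 13
Result: 2026-09-13

2026-09-13


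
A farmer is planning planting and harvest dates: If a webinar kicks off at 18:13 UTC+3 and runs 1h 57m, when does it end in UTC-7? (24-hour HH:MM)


Start: 18:13 in UTC+3
Step 1 - add duration:
  minutes: 13 + 57 = 70 (carry 1h)
  hours: 18 + 1 + 1 = 20
  end in UTC+3: 20:10
Step 2 - convert UTC+3 -> UTC-7:
  offset difference: -7 - (3) = -10 hours
  20 + (-10) = 10 -> mod 24 = 10
Result: 10:10 in UTC-7

10:10


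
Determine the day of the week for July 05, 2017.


Date: 2017-07-05
January 1, 2017 is a Sunday
Day of year: 186
Offset from Jan 1: 185 days
185 mod 7 = 3
Result: Wednesday

Wednesday


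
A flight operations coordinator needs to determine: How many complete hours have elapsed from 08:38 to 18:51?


Start: 08:38
End: 18:51
Hour difference: 18 - 8 = 10 hours
Minute difference: 51 - 38 = 13 minutes
Total minutes: 613
Complete hours: 613 / 60 = 10 (remainder 13)

10


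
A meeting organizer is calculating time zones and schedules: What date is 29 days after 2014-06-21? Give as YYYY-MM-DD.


Start: 2014-06-21
Adding 29 days
Days remaining in June: 9
After June: 20 days still to add
July 2014 has 31 days, need 20
Result: 2014-07-20

2014-07-20


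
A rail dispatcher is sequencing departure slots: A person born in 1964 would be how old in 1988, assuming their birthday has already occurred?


Birth year: 1964
Current year: 1988
Age = current year - birth year
Age = 1988 - 1964 = 24

24


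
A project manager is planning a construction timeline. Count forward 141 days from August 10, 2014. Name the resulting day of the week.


Start: 2014-08-10 (Sunday)
Step 1 - find target date: add 141 days
  2014-08-10 + 141 days = 2014-12-29
Step 2 - day of week:
  141 mod 7 = 1
  Sunday + 1 days -> Monday
Result: Monday (2014-12-29)

Monday


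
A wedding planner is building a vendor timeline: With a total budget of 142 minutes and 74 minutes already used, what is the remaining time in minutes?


Total budget: 142 minutes
Time used: 74 minutes
Remaining: 142 - 74 = 68 minutes
Percent used: 52.1%
Percent remaining: 47.9%

68


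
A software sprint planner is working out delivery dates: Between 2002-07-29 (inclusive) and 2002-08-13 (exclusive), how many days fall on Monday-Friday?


Start: 2002-07-29 (Monday)
End (exclusive): 2002-08-13 (Tuesday)
Total calendar days: 15
Full weeks: 15 // 7 = 2 -> 10 weekdays
Remaining 1 days starting on Monday:
  Mon(w) -> 1 weekdays
Total business days: 10 + 1 = 11

11


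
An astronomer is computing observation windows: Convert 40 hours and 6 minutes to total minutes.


Hours: 40
Minutes: 6
Convert hours to minutes: 40 x 60 = 2400
Add remaining minutes: 2400 + 6 = 2406

2406


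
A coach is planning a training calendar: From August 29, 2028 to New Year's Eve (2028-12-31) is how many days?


Start: August 29, 2028
End: December 31, 2028
Days left in August: 2
September: 30
October: 31
November: 30
December: 31
Sum of remaining months: 122
Total: 2 + 122 = 124

124


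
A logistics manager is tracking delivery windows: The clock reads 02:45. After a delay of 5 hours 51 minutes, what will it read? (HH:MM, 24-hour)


Start time: 02:45
Adding: 5 hours 51 minutes
Minutes: 45 + 51 = 96
Minute overflow: 96 >= 60, so carry 1 hour, minutes = 36
Hours: 2 + 5 + 1 = 8
Result: 08:36

08:36


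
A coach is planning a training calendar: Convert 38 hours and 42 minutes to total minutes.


Hours: 38
Extra minutes: 42
Minutes per hour: 60
Hours to minutes: 38 x 60 = 2280
Total: 2280 + 42 = 2322

2322


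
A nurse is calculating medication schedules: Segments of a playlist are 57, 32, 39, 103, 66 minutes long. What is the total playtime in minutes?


Durations: 57, 32, 39, 103, 66
Running sum: 57
+ 32 = 89
+ 39 = 128
+ 103 = 231
+ 66 = 297
Total duration: 297 minutes
That is 4 hours and 57 minutes

297


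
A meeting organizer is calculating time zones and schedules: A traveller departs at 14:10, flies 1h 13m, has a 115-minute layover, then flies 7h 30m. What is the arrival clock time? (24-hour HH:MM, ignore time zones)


Depart: 14:10
Leg 1: +73 min -> 15:23
Layover: +115 min -> 17:18
Leg 2: +450 min -> 00:48
Total travel: 638 minutes = 10h 38m
Arrival: 00:48

00:48


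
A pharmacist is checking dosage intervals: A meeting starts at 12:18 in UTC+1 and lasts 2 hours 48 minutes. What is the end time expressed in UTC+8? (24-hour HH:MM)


Start: 12:18 in UTC+1
Step 1 - add duration:
  minutes: 18 + 48 = 66 (carry 1h)
  hours: 12 + 2 + 1 = 15
  end in UTC+1: 15:06
Step 2 - convert UTC+1 -> UTC+8:
  offset difference: 8 - (1) = 7 hours
  15 + (7) = 22 -> mod 24 = 22
Result: 22:06 in UTC+8

22:06


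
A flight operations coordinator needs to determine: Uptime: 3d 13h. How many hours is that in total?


Days: 3
Extra hours: 13
Hours per day: 24
Days to hours: 3 x 24 = 72
Total: 72 + 13 = 85

85


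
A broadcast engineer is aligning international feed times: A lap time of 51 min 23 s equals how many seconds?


Minutes: 51
Seconds: 23
Convert minutes to seconds: 51 x 60 = 3060
Add remaining seconds: 3060 + 23 = 3083

3083


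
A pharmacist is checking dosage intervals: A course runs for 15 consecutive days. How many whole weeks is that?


Total days: 15
Days per week: 7
Division: 15 / 7 = 2 remainder 1
Complete weeks: 2
Remaining days: 1

2


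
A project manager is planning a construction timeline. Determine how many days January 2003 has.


Month: January
Year: 2003
January is a 31-day month
Total: 31 days

31


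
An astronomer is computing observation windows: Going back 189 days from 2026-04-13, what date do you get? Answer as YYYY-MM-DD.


Start: 2026-04-13
Subtracting 189 days
Days already passed in April: 13
After going back through April: 176 more days to subtract
March 2026: 31 days, 145 remaining
February 2026: 28 days, 117 remaining
January 2026: 31 days, 86 remaining
December 2025: 31 days, 55 remaining
Result: 2025-10-06

2025-10-06


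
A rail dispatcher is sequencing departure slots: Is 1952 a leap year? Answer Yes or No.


Year: 1952
Divisible by 4? 1952 / 4 = 488.0 -> Yes
Divisible by 100? 1952 / 100 = 19.52 -> No
Divisible by 4 but not 100, so it IS a leap year

Yes


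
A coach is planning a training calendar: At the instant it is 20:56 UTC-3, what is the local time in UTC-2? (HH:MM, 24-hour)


Local time: 20:56 at UTC-3 (offset -3h)
Target zone: UTC-2 (offset -2h)
Difference: -2 - (-3) = 1 hours
Calculation: 20 + (1) = 21
Result: 21:56

21:56


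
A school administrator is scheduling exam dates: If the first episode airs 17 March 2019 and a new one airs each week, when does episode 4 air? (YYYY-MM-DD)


First occurrence: 2019-03-17 (occurrence 1)
Each occurrence is 7 days after the previous.
Occurrence 4 is 3 weeks after the first.
3 weeks = 21 days
2019-03-17 + 21 days = 2019-04-07

2019-04-07


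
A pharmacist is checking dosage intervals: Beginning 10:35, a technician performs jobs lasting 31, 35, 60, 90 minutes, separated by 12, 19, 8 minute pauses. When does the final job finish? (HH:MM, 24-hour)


Start: 10:35 = 635 min from midnight
  after task 1 (31 min): 11:06
  after break (12 min): 11:18
  after task 2 (35 min): 11:53
  after break (19 min): 12:12
  after task 3 (60 min): 13:12
  after break (8 min): 13:20
  after task 4 (90 min): 14:50
Total elapsed: 255 minutes
End time: 14:50

14:50


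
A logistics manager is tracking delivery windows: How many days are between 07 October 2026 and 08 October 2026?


Start date: 2026-10-07
End date: 2026-10-08
Oct 2026: +1 days
Total: 1 days

1


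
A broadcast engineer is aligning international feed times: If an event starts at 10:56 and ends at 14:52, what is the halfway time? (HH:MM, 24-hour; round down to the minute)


Start time: 10:56 = 656 minutes from midnight
End time: 14:52 = 892 minutes from midnight
Sum: 656 + 892 = 1548
Midpoint: 1548 / 2 = 774 minutes
Convert: 774 / 60 = 12 hours, 54 minutes
Result: 12:54

12:54


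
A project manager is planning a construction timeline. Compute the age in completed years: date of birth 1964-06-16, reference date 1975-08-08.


Birth: 1964-06-16
Reference: 1975-08-08
Year difference: 1975 - 1964 = 11
Has birthday (06-16) occurred by 08-08? Yes
Age in full years: 11

11


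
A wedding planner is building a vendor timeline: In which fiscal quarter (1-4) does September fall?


Month: September (month 9)
Q1: January-March (months 1-3)
Q2: April-June (months 4-6)
Q3: July-September (months 7-9)
Q4: October-December (months 10-12)
Month 9 falls in Q3

3


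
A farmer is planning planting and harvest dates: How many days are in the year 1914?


Year: 1914
Check leap year rules:
Divisible by 4? No
1914 is not a leap year
Days: 365

365


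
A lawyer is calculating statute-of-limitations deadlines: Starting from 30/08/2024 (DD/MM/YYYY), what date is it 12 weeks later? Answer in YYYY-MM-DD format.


Start: 2024-08-30
Weeks to add: 12
Convert to days: 12 x 7 = 84 days
Add 84 days to 2024-08-30
Result: 2024-11-22

2024-11-22


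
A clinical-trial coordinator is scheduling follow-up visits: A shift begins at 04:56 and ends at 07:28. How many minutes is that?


Start time: 04:56 = 296 minutes from midnight
End time: 07:28 = 448 minutes from midnight
Difference: 448 - 296 = 152 minutes
That is 2 hours and 32 minutes

152


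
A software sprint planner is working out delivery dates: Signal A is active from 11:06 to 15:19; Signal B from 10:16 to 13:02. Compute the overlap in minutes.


Interval A: [666, 919] minutes from midnight
Interval B: [616, 782] minutes from midnight
Overlap start = max(666, 616) = 666
Overlap end = min(919, 782) = 782
Overlap = 782 - 666 = 116 minutes

116


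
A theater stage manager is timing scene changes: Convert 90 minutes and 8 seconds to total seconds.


Minutes: 90
Extra seconds: 8
Seconds per minute: 60
Minutes to seconds: 90 x 60 = 5400
Total: 5400 + 8 = 5408

5408


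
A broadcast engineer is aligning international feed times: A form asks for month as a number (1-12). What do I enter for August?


Calendar month order:
7. July
8. August <--
9. September
August is month number 8

8


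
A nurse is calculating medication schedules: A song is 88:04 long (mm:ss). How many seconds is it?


Minutes: 88
Extra seconds: 4
Seconds per minute: 60
Minutes to seconds: 88 x 60 = 5280
Total: 5280 + 4 = 5284

5284


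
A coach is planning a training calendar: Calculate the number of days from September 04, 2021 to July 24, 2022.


Start date: 2021-09-04
End date: 2022-07-24
Sep 2021: +27 days
Oct 2021: +31 days
Nov 2021: +30 days
... (8 more months)
Total: 323 days

323


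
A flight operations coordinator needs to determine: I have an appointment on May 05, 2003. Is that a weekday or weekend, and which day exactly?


Date: 2003-05-05
January 1, 2003 is a Wednesday
Day of year: 125
Offset from Jan 1: 124 days
124 mod 7 = 5
Result: Monday

Monday


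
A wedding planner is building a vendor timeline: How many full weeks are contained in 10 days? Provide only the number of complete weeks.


Total days: 10
Days per week: 7
Division: 10 / 7 = 1 remainder 3
Complete weeks: 1
Remaining days: 3

1


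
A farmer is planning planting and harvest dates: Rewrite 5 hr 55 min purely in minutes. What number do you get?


Hours: 5
Extra minutes: 55
Minutes per hour: 60
Hours to minutes: 5 x 60 = 300
Total: 300 + 55 = 355

355


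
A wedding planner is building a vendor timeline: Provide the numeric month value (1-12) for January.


Calendar month order:
1. January <--
2. February
January is month number 1

1


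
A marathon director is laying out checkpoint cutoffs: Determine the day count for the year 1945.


Year: 1945
Check leap year rules:
Divisible by 4? No
1945 is not a leap year
Days: 365

365


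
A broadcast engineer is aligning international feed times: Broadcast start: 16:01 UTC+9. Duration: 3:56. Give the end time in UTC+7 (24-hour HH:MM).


Start: 16:01 in UTC+9
Step 1 - add duration:
  minutes: 1 + 56 = 57
  hours: 16 + 3 + 0 = 19
  end in UTC+9: 19:57
Step 2 - convert UTC+9 -> UTC+7:
  offset difference: 7 - (9) = -2 hours
  19 + (-2) = 17 -> mod 24 = 17
Result: 17:57 in UTC+7

17:57


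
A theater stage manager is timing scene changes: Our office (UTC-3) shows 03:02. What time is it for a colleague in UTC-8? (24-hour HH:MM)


Local time: 03:02 at UTC-3 (offset -3h)
Target zone: UTC-8 (offset -8h)
Difference: -8 - (-3) = -5 hours
Calculation: 3 + (-5) = -2
Wraparound: (-2) mod 24 = 22
Result: 22:02

22:02


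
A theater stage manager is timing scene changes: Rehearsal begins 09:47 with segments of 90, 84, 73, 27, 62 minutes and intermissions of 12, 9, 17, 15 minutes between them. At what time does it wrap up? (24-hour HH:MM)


Start: 09:47 = 587 min from midnight
  after task 1 (90 min): 11:17
  after break (12 min): 11:29
  after task 2 (84 min): 12:53
  after break (9 min): 13:02
  after task 3 (73 min): 14:15
  after break (17 min): 14:32
  after task 4 (27 min): 14:59
  after break (15 min): 15:14
  after task 5 (62 min): 16:16
Total elapsed: 389 minutes
End time: 16:16

16:16


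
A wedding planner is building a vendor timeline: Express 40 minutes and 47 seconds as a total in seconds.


Minutes: 40
Seconds: 47
Convert minutes to seconds: 40 x 60 = 2400
Add remaining seconds: 2400 + 47 = 2447

2447


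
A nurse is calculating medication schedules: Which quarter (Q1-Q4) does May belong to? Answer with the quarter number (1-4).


Month: May (month 5)
Q1: January-March (months 1-3)
Q2: April-June (months 4-6)
Q3: July-September (months 7-9)
Q4: October-December (months 10-12)
Month 5 falls in Q2

2


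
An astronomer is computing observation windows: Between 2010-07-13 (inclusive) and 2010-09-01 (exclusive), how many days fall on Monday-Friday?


Start: 2010-07-13 (Tuesday)
End (exclusive): 2010-09-01 (Wednesday)
Total calendar days: 50
Full weeks: 50 // 7 = 7 -> 35 weekdays
Remaining 1 days starting on Tuesday:
  Tue(w) -> 1 weekdays
Total business days: 35 + 1 = 36

36


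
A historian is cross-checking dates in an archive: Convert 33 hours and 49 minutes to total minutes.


Hours: 33
Minutes: 49
Convert hours to minutes: 33 x 60 = 1980
Add remaining minutes: 1980 + 49 = 2029

2029


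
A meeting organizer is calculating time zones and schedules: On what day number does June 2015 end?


Month: June
Year: 2015
June is a 30-day month
Total: 30 days

30


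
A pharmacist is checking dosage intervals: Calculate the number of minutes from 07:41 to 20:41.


Start time: 07:41 = 461 minutes from midnight
End time: 20:41 = 1241 minutes from midnight
Difference: 1241 - 461 = 780 minutes
That is 13 hours and 0 minutes

780


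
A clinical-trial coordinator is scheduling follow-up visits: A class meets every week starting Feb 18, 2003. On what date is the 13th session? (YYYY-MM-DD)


First occurrence: 2003-02-18 (occurrence 1)
Each occurrence is 7 days after the previous.
Occurrence 13 is 12 weeks after the first.
12 weeks = 84 days
2003-02-18 + 84 days = 2003-05-13

2003-05-13


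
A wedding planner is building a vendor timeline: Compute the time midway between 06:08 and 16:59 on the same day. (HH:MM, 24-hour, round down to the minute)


Start time: 06:08 = 368 minutes from midnight
End time: 16:59 = 1019 minutes from midnight
Sum: 368 + 1019 = 1387
Midpoint: 1387 / 2 = 693 minutes
Convert: 693 / 60 = 11 hours, 33 minutes
Result: 11:33

11:33


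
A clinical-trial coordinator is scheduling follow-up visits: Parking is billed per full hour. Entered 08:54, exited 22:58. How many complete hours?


Start: 08:54
End: 22:58
Hour difference: 22 - 8 = 14 hours
Minute difference: 58 - 54 = 4 minutes
Total minutes: 844
Complete hours: 844 / 60 = 14 (remainder 4)

14


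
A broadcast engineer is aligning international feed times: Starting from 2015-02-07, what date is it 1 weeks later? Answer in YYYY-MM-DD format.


Start: 2015-02-07
Weeks to add: 1
Convert to days: 1 x 7 = 7 days
Add 7 days to 2015-02-07
Result: 2015-02-14

2015-02-14


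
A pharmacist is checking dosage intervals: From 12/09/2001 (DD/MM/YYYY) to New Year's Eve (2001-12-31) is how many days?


Start: September 12, 2001
End: December 31, 2001
Days left in September: 18
October: 31
November: 30
December: 31
Sum of remaining months: 92
Total: 18 + 92 = 110

110


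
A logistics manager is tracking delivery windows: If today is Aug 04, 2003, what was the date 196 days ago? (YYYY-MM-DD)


Start: 2003-08-04
Subtracting 196 days
Days already passed in August: 4
After going back through August: 192 more days to subtract
July 2003: 31 days, 161 remaining
June 2003: 30 days, 131 remaining
May 2003: 31 days, 100 remaining
April 2003: 30 days, 70 remaining
Result: 2003-01-20

2003-01-20


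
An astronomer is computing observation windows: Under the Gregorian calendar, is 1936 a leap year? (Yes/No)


Year: 1936
Divisible by 4? 1936 / 4 = 484.0 -> Yes
Divisible by 100? 1936 / 100 = 19.36 -> No
Divisible by 4 but not 100, so it IS a leap year

Yes


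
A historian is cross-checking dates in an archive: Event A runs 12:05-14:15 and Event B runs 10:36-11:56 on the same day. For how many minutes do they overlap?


Interval A: [725, 855] minutes from midnight
Interval B: [636, 716] minutes from midnight
Overlap start = max(725, 636) = 725
Overlap end = min(855, 716) = 716
End <= start, so the intervals do not overlap: 0 minutes

0


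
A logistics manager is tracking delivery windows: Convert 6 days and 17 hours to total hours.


Days: 6
Extra hours: 17
Hours per day: 24
Days to hours: 6 x 24 = 144
Total: 144 + 17 = 161

161


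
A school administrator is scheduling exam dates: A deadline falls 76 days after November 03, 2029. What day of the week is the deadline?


Start: 2029-11-03 (Saturday)
Step 1 - find target date: add 76 days
  2029-11-03 + 76 days = 2030-01-18
Step 2 - day of week:
  76 mod 7 = 6
  Saturday + 6 days -> Friday
Result: Friday (2030-01-18)

Friday


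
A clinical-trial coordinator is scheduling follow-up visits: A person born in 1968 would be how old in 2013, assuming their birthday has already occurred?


Birth year: 1968
Current year: 2013
Age = current year - birth year
Age = 2013 - 1968 = 45

45


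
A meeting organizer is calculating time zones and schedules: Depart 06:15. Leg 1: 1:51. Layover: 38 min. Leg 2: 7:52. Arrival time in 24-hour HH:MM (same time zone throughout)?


Depart: 06:15
Leg 1: +111 min -> 08:06
Layover: +38 min -> 08:44
Leg 2: +472 min -> 16:36
Total travel: 621 minutes = 10h 21m
Arrival: 16:36

16:36


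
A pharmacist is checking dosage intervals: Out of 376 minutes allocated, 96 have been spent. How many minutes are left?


Total budget: 376 minutes
Time used: 96 minutes
Remaining: 376 - 96 = 280 minutes
Percent used: 25.5%
Percent remaining: 74.5%

280


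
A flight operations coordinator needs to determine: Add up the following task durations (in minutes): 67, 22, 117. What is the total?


Durations: 67, 22, 117
Running sum: 67
+ 22 = 89
+ 117 = 206
Total duration: 206 minutes
That is 3 hours and 26 minutes

206


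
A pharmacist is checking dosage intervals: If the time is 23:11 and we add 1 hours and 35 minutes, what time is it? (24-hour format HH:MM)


Start time: 23:11
Adding: 1 hours 35 minutes
Minutes: 11 + 35 = 46
Hours: 23 + 1 + 0 = 24
Hour wraparound: 24 mod 24 = 0
Result: 00:46

00:46


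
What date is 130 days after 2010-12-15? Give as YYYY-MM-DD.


Start: 2010-12-15
Adding 130 days
Days remaining in December: 16
After December: 114 days still to add
January 2011: 31 days, 83 remaining
February 2011: 28 days, 55 remaining
March 2011: 31 days, 24 remaining
April 2011 has 30 days, need 24
Result: 2011-04-24

2011-04-24


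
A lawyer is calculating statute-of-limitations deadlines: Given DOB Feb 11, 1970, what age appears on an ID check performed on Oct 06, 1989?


Birth: 1970-02-11
Reference: 1989-10-06
Year difference: 1989 - 1970 = 19
Has birthday (02-11) occurred by 10-06? Yes
Age in full years: 19

19


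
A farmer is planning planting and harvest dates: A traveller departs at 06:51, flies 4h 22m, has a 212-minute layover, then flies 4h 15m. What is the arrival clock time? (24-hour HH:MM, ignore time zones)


Depart: 06:51
Leg 1: +262 min -> 11:13
Layover: +212 min -> 14:45
Leg 2: +255 min -> 19:00
Total travel: 729 minutes = 12h 9m
Arrival: 19:00

19:00


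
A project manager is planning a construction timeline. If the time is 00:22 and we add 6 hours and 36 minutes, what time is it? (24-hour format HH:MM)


Start time: 00:22
Adding: 6 hours 36 minutes
Minutes: 22 + 36 = 58
Hours: 0 + 6 + 0 = 6
Result: 06:58

06:58


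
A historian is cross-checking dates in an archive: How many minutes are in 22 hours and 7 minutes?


Hours: 22
Extra minutes: 7
Minutes per hour: 60
Hours to minutes: 22 x 60 = 1320
Total: 1320 + 7 = 1327

1327


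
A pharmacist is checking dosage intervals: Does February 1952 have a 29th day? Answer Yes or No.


Year: 1952
Divisible by 4? 1952 / 4 = 488.0 -> Yes
Divisible by 100? 1952 / 100 = 19.52 -> No
Divisible by 4 but not 100, so it IS a leap year

Yes


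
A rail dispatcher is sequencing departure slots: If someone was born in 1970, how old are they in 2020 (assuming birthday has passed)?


Birth year: 1970
Current year: 2020
Age = current year - birth year
Age = 2020 - 1970 = 50

50


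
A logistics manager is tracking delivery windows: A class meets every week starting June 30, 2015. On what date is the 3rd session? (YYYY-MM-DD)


First occurrence: 2015-06-30 (occurrence 1)
Each occurrence is 7 days after the previous.
Occurrence 3 is 2 weeks after the first.
2 weeks = 14 days
2015-06-30 + 14 days = 2015-07-14

2015-07-14


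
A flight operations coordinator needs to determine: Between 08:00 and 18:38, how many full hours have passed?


Start: 08:00
End: 18:38
Hour difference: 18 - 8 = 10 hours
Minute difference: 38 - 0 = 38 minutes
Total minutes: 638
Complete hours: 638 / 60 = 10 (remainder 38)

10


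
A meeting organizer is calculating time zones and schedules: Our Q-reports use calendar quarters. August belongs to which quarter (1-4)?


Month: August (month 8)
Q1: January-March (months 1-3)
Q2: April-June (months 4-6)
Q3: July-September (months 7-9)
Q4: October-December (months 10-12)
Month 8 falls in Q3

3


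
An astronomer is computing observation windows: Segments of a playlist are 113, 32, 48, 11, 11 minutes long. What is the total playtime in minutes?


Durations: 113, 32, 48, 11, 11
Running sum: 113
+ 32 = 145
+ 48 = 193
+ 11 = 204
+ 11 = 215
Total duration: 215 minutes
That is 3 hours and 35 minutes

215


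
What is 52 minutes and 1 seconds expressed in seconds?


Minutes: 52
Extra seconds: 1
Seconds per minute: 60
Minutes to seconds: 52 x 60 = 3120
Total: 3120 + 1 = 3121

3121


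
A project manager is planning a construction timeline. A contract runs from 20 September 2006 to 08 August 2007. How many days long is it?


Start date: 2006-09-20
End date: 2007-08-08
Sep 2006: +11 days
Oct 2006: +31 days
Nov 2006: +30 days
... (9 more months)
Total: 322 days

322


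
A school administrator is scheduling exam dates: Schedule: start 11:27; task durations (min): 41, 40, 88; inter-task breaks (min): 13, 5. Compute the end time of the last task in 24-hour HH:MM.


Start: 11:27 = 687 min from midnight
  after task 1 (41 min): 12:08
  after break (13 min): 12:21
  after task 2 (40 min): 13:01
  after break (5 min): 13:06
  after task 3 (88 min): 14:34
Total elapsed: 187 minutes
End time: 14:34

14:34


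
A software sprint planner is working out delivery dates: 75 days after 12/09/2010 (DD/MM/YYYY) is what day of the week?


Start: 2010-09-12 (Sunday)
Step 1 - find target date: add 75 days
  2010-09-12 + 75 days = 2010-11-26
Step 2 - day of week:
  75 mod 7 = 5
  Sunday + 5 days -> Friday
Result: Friday (2010-11-26)

Friday


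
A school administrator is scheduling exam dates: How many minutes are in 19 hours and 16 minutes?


Hours: 19
Minutes: 16
Convert hours to minutes: 19 x 60 = 1140
Add remaining minutes: 1140 + 16 = 1156

1156


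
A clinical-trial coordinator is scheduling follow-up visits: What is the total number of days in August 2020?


Month: August
Year: 2020
August is a 31-day month
Total: 31 days

31


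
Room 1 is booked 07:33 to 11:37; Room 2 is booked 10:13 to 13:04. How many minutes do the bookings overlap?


Interval A: [453, 697] minutes from midnight
Interval B: [613, 784] minutes from midnight
Overlap start = max(453, 613) = 613
Overlap end = min(697, 784) = 697
Overlap = 697 - 613 = 84 minutes

84


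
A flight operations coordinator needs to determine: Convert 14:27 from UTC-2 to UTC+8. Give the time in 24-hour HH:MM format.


Local time: 14:27 at UTC-2 (offset -2h)
Target zone: UTC+8 (offset 8h)
Difference: 8 - (-2) = 10 hours
Calculation: 14 + (10) = 24
Wraparound: (24) mod 24 = 0
Result: 00:27

00:27


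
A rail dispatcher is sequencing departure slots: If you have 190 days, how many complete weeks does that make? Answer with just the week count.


Total days: 190
Days per week: 7
Division: 190 / 7 = 27 remainder 1
Complete weeks: 27
Remaining days: 1

27


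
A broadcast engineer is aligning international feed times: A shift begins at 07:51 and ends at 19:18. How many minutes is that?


Start time: 07:51 = 471 minutes from midnight
End time: 19:18 = 1158 minutes from midnight
Difference: 1158 - 471 = 687 minutes
That is 11 hours and 27 minutes

687


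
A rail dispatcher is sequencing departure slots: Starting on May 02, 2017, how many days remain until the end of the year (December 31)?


Start: May 02, 2017
End: December 31, 2017
Days left in May: 29
June: 30
July: 31
August: 31
September: 30
... plus remaining months
Sum of remaining months: 214
Total: 29 + 214 = 243

243


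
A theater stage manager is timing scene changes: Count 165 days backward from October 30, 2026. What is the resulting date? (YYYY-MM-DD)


Start: 2026-10-30
Subtracting 165 days
Days already passed in October: 30
After going back through October: 135 more days to subtract
September 2026: 30 days, 105 remaining
August 2026: 31 days, 74 remaining
July 2026: 31 days, 43 remaining
June 2026: 30 days, 13 remaining
Result: 2026-05-18

2026-05-18


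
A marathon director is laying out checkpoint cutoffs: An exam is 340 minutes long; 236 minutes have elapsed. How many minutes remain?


Total budget: 340 minutes
Time used: 236 minutes
Remaining: 340 - 236 = 104 minutes
Percent used: 69.4%
Percent remaining: 30.6%

104


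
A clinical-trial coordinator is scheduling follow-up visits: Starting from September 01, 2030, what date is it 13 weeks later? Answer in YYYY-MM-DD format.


Start: 2030-09-01
Weeks to add: 13
Convert to days: 13 x 7 = 91 days
Add 91 days to 2030-09-01
Result: 2030-12-01

2030-12-01


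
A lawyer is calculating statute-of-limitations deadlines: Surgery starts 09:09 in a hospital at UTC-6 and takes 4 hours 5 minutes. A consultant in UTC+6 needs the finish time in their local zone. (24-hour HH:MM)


Start: 09:09 in UTC-6
Step 1 - add duration:
  minutes: 9 + 5 = 14
  hours: 9 + 4 + 0 = 13
  end in UTC-6: 13:14
Step 2 - convert UTC-6 -> UTC+6:
  offset difference: 6 - (-6) = 12 hours
  13 + (12) = 25 -> mod 24 = 1
Result: 01:14 in UTC+6

01:14


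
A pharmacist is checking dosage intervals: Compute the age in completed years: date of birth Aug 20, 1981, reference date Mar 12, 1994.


Birth: 1981-08-20
Reference: 1994-03-12
Year difference: 1994 - 1981 = 13
Has birthday (08-20) occurred by 03-12? No
Birthday not yet reached this year -> subtract 1
Age in full years: 12

12


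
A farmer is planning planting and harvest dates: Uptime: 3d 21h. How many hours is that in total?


Days: 3
Extra hours: 21
Hours per day: 24
Days to hours: 3 x 24 = 72
Total: 72 + 21 = 93

93


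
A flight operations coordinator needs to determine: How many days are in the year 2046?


Year: 2046
Check leap year rules:
Divisible by 4? No
2046 is not a leap year
Days: 365

365


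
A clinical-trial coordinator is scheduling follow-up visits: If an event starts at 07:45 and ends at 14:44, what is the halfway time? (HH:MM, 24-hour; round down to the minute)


Start time: 07:45 = 465 minutes from midnight
End time: 14:44 = 884 minutes from midnight
Sum: 465 + 884 = 1349
Midpoint: 1349 / 2 = 674 minutes
Convert: 674 / 60 = 11 hours, 14 minutes
Result: 11:14

11:14


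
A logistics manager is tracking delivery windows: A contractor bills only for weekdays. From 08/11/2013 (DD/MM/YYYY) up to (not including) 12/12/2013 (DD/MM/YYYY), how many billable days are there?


Start: 2013-11-08 (Friday)
End (exclusive): 2013-12-12 (Thursday)
Total calendar days: 34
Full weeks: 34 // 7 = 4 -> 20 weekdays
Remaining 6 days starting on Friday:
  Fri(w), Sat(-), Sun(-), Mon(w), Tue(w), Wed(w) -> 4 weekdays
Total business days: 20 + 4 = 24

24


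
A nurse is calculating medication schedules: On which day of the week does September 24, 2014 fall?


Date: 2014-09-24
January 1, 2014 is a Wednesday
Day of year: 267
Offset from Jan 1: 266 days
266 mod 7 = 0
Result: Wednesday

Wednesday


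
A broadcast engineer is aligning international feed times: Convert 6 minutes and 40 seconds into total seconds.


Minutes: 6
Seconds: 40
Convert minutes to seconds: 6 x 60 = 360
Add remaining seconds: 360 + 40 = 400

400


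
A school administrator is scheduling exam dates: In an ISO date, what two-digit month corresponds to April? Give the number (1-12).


Calendar month order:
3. March
4. April <--
5. May
April is month number 4

4


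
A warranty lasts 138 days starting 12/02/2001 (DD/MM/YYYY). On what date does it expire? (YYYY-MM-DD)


Start: 2001-02-12
Adding 138 days
Days remaining in February: 16
After February: 122 days still to add
March 2001: 31 days, 91 remaining
April 2001: 30 days, 61 remaining
May 2001: 31 days, 30 remaining
June 2001 has 30 days, need 30
Result: 2001-06-30

2001-06-30


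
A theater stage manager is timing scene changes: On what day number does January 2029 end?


Month: January
Year: 2029
January is a 31-day month
Total: 31 days

31


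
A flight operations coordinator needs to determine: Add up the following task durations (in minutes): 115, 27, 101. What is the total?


Durations: 115, 27, 101
Running sum: 115
+ 27 = 142
+ 101 = 243
Total duration: 243 minutes
That is 4 hours and 3 minutes

243


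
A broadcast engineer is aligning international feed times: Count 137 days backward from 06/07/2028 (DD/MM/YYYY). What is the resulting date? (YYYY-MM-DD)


Start: 2028-07-06
Subtracting 137 days
Days already passed in July: 6
After going back through July: 131 more days to subtract
June 2028: 30 days, 101 remaining
May 2028: 31 days, 70 remaining
April 2028: 30 days, 40 remaining
March 2028: 31 days, 9 remaining
Result: 2028-02-20

2028-02-20


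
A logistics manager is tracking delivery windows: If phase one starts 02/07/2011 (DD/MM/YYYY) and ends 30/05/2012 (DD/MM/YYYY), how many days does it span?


Start date: 2011-07-02
End date: 2012-05-30
Jul 2011: +30 days
Aug 2011: +31 days
Sep 2011: +30 days
... (8 more months)
Total: 333 days

333


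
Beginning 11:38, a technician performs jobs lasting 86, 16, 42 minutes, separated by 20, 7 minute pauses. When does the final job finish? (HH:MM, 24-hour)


Start: 11:38 = 698 min from midnight
  after task 1 (86 min): 13:04
  after break (20 min): 13:24
  after task 2 (16 min): 13:40
  after break (7 min): 13:47
  after task 3 (42 min): 14:29
Total elapsed: 171 minutes
End time: 14:29

14:29


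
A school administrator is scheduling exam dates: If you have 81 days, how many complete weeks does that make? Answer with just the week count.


Total days: 81
Days per week: 7
Division: 81 / 7 = 11 remainder 4
Complete weeks: 11
Remaining days: 4

11


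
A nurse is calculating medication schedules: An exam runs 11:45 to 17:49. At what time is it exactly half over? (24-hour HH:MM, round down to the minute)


Start time: 11:45 = 705 minutes from midnight
End time: 17:49 = 1069 minutes from midnight
Sum: 705 + 1069 = 1774
Midpoint: 1774 / 2 = 887 minutes
Convert: 887 / 60 = 14 hours, 47 minutes
Result: 14:47

14:47
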